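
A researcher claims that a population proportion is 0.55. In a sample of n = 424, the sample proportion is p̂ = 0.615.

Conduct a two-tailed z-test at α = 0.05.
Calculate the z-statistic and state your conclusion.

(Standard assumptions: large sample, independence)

Answer: z = 2.6904, reject H₀

Derivation:
H₀: p = 0.55, H₁: p ≠ 0.55
Standard error: SE = √(p₀(1-p₀)/n) = √(0.55×0.45/424) = 0.024160
z-statistic: z = (p̂ - p₀)/SE = (0.615 - 0.55)/0.024160 = 2.6904
Critical value: z_0.025 = ±1.960
p-value = 0.0071
Decision: reject H₀ at α = 0.05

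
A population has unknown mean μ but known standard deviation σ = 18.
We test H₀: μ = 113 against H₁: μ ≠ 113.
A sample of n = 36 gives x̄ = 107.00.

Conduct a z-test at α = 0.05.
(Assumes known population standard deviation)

Standard error: SE = σ/√n = 18/√36 = 3.0000
z-statistic: z = (x̄ - μ₀)/SE = (107.00 - 113)/3.0000 = -2.0000
Critical value: ±1.960
p-value = 0.0455
Decision: reject H₀

Answer: z = -2.0000, reject H₀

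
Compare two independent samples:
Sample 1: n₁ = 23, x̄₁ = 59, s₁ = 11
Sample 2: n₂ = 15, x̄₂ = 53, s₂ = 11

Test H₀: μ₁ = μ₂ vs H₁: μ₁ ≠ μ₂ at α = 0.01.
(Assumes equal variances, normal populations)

Pooled variance: s²_p = [22×11² + 14×11²]/(36) = 121.0000
s_p = 11.0000
SE = s_p×√(1/n₁ + 1/n₂) = 11.0000×√(1/23 + 1/15) = 3.6507
t = (x̄₁ - x̄₂)/SE = (59 - 53)/3.6507 = 1.6435
df = 36, t-critical = ±2.719
Decision: fail to reject H₀

Answer: t = 1.6435, fail to reject H₀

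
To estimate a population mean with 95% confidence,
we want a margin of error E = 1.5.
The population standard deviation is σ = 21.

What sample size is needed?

Answer: n = 753

Derivation:
z_0.025 = 1.960
n = (z×σ/E)² = (1.960×21/1.5)²
n = 752.9536
Round up: n = 753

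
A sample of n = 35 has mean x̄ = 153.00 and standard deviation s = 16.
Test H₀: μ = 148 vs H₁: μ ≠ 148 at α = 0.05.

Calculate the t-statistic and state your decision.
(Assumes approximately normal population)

df = n - 1 = 34
SE = s/√n = 16/√35 = 2.7045
t = (x̄ - μ₀)/SE = (153.00 - 148)/2.7045 = 1.8488
Critical value: t_{0.025,34} = ±2.032
p-value ≈ 0.0732
Decision: fail to reject H₀

Answer: t = 1.8488, fail to reject H₀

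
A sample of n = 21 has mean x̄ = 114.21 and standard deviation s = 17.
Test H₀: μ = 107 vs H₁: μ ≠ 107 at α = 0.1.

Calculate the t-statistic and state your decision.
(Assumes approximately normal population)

Answer: t = 1.9436, reject H₀

Derivation:
df = n - 1 = 20
SE = s/√n = 17/√21 = 3.7097
t = (x̄ - μ₀)/SE = (114.21 - 107)/3.7097 = 1.9436
Critical value: t_{0.05,20} = ±1.725
p-value ≈ 0.0661
Decision: reject H₀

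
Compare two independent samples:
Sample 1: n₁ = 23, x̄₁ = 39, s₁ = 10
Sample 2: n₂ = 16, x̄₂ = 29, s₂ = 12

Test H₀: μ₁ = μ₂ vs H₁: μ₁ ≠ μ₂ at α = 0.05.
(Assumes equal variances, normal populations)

Pooled variance: s²_p = [22×10² + 15×12²]/(37) = 117.8378
s_p = 10.8553
SE = s_p×√(1/n₁ + 1/n₂) = 10.8553×√(1/23 + 1/16) = 3.5339
t = (x̄₁ - x̄₂)/SE = (39 - 29)/3.5339 = 2.8297
df = 37, t-critical = ±2.026
Decision: reject H₀

Answer: t = 2.8297, reject H₀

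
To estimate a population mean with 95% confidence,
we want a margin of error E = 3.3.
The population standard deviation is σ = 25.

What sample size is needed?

z_0.025 = 1.960
n = (z×σ/E)² = (1.960×25/3.3)²
n = 220.4775
Round up: n = 221

Answer: n = 221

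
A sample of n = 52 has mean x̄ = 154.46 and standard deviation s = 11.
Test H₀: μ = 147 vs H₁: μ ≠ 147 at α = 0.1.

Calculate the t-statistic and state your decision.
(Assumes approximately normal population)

Answer: t = 4.8905, reject H₀

Derivation:
df = n - 1 = 51
SE = s/√n = 11/√52 = 1.5254
t = (x̄ - μ₀)/SE = (154.46 - 147)/1.5254 = 4.8905
Critical value: t_{0.05,51} = ±1.675
p-value < 0.0001
Decision: reject H₀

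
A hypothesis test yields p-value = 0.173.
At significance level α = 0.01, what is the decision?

Compare p-value to α:
0.173 ≥ 0.01
Decision: fail to reject H₀

Answer: fail to reject H₀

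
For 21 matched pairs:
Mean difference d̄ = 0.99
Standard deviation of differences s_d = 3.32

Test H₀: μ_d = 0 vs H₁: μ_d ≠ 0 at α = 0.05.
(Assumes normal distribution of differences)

Answer: t = 1.3665, fail to reject H₀

Derivation:
df = n - 1 = 20
SE = s_d/√n = 3.32/√21 = 0.7245
t = d̄/SE = 0.99/0.7245 = 1.3665
Critical value: t_{0.025,20} = ±2.086
p-value ≈ 0.1869
Decision: fail to reject H₀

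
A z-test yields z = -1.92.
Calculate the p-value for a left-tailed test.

For z = -1.92:
p = P(Z < -1.92) = Φ(-1.92) = 0.0274

Answer: p-value ≈ 0.0274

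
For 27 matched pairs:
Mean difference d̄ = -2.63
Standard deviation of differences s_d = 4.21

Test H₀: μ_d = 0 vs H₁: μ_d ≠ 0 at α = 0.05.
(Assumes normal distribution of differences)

Answer: t = -3.2461, reject H₀

Derivation:
df = n - 1 = 26
SE = s_d/√n = 4.21/√27 = 0.8102
t = d̄/SE = -2.63/0.8102 = -3.2461
Critical value: t_{0.025,26} = ±2.056
p-value ≈ 0.0032
Decision: reject H₀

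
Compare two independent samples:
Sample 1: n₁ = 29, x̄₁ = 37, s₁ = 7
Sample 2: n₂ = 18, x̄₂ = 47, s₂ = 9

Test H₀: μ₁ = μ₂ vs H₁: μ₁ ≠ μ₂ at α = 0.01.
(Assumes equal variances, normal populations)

Pooled variance: s²_p = [28×7² + 17×9²]/(45) = 61.0889
s_p = 7.8159
SE = s_p×√(1/n₁ + 1/n₂) = 7.8159×√(1/29 + 1/18) = 2.3453
t = (x̄₁ - x̄₂)/SE = (37 - 47)/2.3453 = -4.2638
df = 45, t-critical = ±2.690
Decision: reject H₀

Answer: t = -4.2638, reject H₀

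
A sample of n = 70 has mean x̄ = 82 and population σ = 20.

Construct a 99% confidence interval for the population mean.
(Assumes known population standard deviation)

Confidence level: 99%, α = 0.01
z_0.005 = 2.576
SE = σ/√n = 20/√70 = 2.3905
Margin of error = 2.576 × 2.3905 = 6.1579
CI: x̄ ± margin = 82 ± 6.1579
CI: (75.8421, 88.1579)

Answer: (75.8421, 88.1579)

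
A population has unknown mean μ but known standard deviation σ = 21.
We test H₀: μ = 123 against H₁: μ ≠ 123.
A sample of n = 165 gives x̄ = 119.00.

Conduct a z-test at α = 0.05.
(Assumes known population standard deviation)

Answer: z = -2.4468, reject H₀

Derivation:
Standard error: SE = σ/√n = 21/√165 = 1.6348
z-statistic: z = (x̄ - μ₀)/SE = (119.00 - 123)/1.6348 = -2.4468
Critical value: ±1.960
p-value = 0.0144
Decision: reject H₀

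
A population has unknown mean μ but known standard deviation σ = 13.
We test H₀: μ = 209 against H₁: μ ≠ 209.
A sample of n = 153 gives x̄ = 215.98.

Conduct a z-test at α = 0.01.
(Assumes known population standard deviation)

Answer: z = 6.6413, reject H₀

Derivation:
Standard error: SE = σ/√n = 13/√153 = 1.0510
z-statistic: z = (x̄ - μ₀)/SE = (215.98 - 209)/1.0510 = 6.6413
Critical value: ±2.576
p-value < 0.0001
Decision: reject H₀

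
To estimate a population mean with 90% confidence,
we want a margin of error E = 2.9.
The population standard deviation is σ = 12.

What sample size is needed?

Answer: n = 47

Derivation:
z_0.05 = 1.645
n = (z×σ/E)² = (1.645×12/2.9)²
n = 46.3338
Round up: n = 47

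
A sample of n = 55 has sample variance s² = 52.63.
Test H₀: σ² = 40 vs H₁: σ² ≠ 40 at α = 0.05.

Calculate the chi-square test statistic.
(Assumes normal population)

df = n - 1 = 54
χ² = (n-1)s²/σ₀² = 54×52.63/40 = 71.0505
Critical values: χ²_{0.975,54} = 35.586, χ²_{0.025,54} = 76.192
Rejection region: χ² < 35.586 or χ² > 76.192
Decision: fail to reject H₀

Answer: χ² = 71.0505, fail to reject H₀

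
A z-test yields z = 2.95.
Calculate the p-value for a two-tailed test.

Answer: p-value ≈ 0.0032

Derivation:
For z = 2.95:
p = 2×P(Z > |2.95|) = 2×(1 - Φ(2.95)) = 0.0032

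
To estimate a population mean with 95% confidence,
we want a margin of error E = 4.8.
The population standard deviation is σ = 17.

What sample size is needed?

Answer: n = 49

Derivation:
z_0.025 = 1.960
n = (z×σ/E)² = (1.960×17/4.8)²
n = 48.1867
Round up: n = 49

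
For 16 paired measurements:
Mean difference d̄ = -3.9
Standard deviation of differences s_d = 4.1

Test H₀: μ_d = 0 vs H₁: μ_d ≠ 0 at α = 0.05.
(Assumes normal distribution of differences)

df = n - 1 = 15
SE = s_d/√n = 4.1/√16 = 1.0250
t = d̄/SE = -3.9/1.0250 = -3.8049
Critical value: t_{0.025,15} = ±2.131
p-value ≈ 0.0017
Decision: reject H₀

Answer: t = -3.8049, reject H₀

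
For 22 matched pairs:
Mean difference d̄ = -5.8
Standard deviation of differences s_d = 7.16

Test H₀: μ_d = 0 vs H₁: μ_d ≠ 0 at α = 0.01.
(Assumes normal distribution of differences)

Answer: t = -3.7995, reject H₀

Derivation:
df = n - 1 = 21
SE = s_d/√n = 7.16/√22 = 1.5265
t = d̄/SE = -5.8/1.5265 = -3.7995
Critical value: t_{0.005,21} = ±2.831
p-value ≈ 0.0010
Decision: reject H₀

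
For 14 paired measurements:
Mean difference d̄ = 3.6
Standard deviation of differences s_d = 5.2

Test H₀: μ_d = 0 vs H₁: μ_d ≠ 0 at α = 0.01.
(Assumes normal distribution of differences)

Answer: t = 2.5903, fail to reject H₀

Derivation:
df = n - 1 = 13
SE = s_d/√n = 5.2/√14 = 1.3898
t = d̄/SE = 3.6/1.3898 = 2.5903
Critical value: t_{0.005,13} = ±3.012
p-value ≈ 0.0224
Decision: fail to reject H₀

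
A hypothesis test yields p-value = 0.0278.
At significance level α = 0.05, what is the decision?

Answer: reject H₀

Derivation:
Compare p-value to α:
0.0278 < 0.05
Decision: reject H₀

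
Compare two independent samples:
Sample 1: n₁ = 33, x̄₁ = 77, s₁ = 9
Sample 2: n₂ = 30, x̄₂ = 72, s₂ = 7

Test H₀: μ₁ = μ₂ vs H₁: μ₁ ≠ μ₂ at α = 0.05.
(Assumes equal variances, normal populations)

Pooled variance: s²_p = [32×9² + 29×7²]/(61) = 65.7869
s_p = 8.1109
SE = s_p×√(1/n₁ + 1/n₂) = 8.1109×√(1/33 + 1/30) = 2.0461
t = (x̄₁ - x̄₂)/SE = (77 - 72)/2.0461 = 2.4437
df = 61, t-critical = ±2.000
Decision: reject H₀

Answer: t = 2.4437, reject H₀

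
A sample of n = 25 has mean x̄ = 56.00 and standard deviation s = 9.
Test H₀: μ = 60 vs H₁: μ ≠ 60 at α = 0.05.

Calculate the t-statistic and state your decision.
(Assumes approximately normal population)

df = n - 1 = 24
SE = s/√n = 9/√25 = 1.8000
t = (x̄ - μ₀)/SE = (56.00 - 60)/1.8000 = -2.2222
Critical value: t_{0.025,24} = ±2.064
p-value ≈ 0.0359
Decision: reject H₀

Answer: t = -2.2222, reject H₀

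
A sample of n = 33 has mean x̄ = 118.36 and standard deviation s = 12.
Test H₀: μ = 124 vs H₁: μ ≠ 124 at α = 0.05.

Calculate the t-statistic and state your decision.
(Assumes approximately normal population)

Answer: t = -2.7000, reject H₀

Derivation:
df = n - 1 = 32
SE = s/√n = 12/√33 = 2.0889
t = (x̄ - μ₀)/SE = (118.36 - 124)/2.0889 = -2.7000
Critical value: t_{0.025,32} = ±2.037
p-value ≈ 0.0110
Decision: reject H₀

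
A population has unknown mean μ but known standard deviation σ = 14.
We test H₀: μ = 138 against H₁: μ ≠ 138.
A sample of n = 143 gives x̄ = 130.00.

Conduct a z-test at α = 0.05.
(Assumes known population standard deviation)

Standard error: SE = σ/√n = 14/√143 = 1.1707
z-statistic: z = (x̄ - μ₀)/SE = (130.00 - 138)/1.1707 = -6.8335
Critical value: ±1.960
p-value < 0.0001
Decision: reject H₀

Answer: z = -6.8335, reject H₀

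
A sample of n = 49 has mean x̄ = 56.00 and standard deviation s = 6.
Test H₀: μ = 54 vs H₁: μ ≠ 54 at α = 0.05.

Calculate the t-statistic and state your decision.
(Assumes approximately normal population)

df = n - 1 = 48
SE = s/√n = 6/√49 = 0.8571
t = (x̄ - μ₀)/SE = (56.00 - 54)/0.8571 = 2.3335
Critical value: t_{0.025,48} = ±2.011
p-value ≈ 0.0239
Decision: reject H₀

Answer: t = 2.3335, reject H₀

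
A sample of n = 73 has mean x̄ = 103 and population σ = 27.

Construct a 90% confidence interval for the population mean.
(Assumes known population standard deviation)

Confidence level: 90%, α = 0.1
z_0.05 = 1.645
SE = σ/√n = 27/√73 = 3.1601
Margin of error = 1.645 × 3.1601 = 5.1984
CI: x̄ ± margin = 103 ± 5.1984
CI: (97.8016, 108.1984)

Answer: (97.8016, 108.1984)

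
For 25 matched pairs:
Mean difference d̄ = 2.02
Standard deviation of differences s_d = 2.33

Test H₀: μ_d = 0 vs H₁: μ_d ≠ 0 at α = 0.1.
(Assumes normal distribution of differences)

Answer: t = 4.3348, reject H₀

Derivation:
df = n - 1 = 24
SE = s_d/√n = 2.33/√25 = 0.4660
t = d̄/SE = 2.02/0.4660 = 4.3348
Critical value: t_{0.05,24} = ±1.711
p-value ≈ 0.0002
Decision: reject H₀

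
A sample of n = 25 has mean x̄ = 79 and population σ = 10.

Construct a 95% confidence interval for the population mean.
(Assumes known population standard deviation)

Confidence level: 95%, α = 0.05
z_0.025 = 1.960
SE = σ/√n = 10/√25 = 2.0000
Margin of error = 1.960 × 2.0000 = 3.9200
CI: x̄ ± margin = 79 ± 3.9200
CI: (75.0800, 82.9200)

Answer: (75.0800, 82.9200)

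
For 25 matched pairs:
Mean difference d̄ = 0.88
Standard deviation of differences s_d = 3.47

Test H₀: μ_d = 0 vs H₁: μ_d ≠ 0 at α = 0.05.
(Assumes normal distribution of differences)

df = n - 1 = 24
SE = s_d/√n = 3.47/√25 = 0.6940
t = d̄/SE = 0.88/0.6940 = 1.2680
Critical value: t_{0.025,24} = ±2.064
p-value ≈ 0.2170
Decision: fail to reject H₀

Answer: t = 1.2680, fail to reject H₀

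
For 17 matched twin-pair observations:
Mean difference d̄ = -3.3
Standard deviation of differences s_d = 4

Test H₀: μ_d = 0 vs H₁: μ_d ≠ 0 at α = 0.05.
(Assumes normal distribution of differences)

df = n - 1 = 16
SE = s_d/√n = 4/√17 = 0.9701
t = d̄/SE = -3.3/0.9701 = -3.4017
Critical value: t_{0.025,16} = ±2.120
p-value ≈ 0.0036
Decision: reject H₀

Answer: t = -3.4017, reject H₀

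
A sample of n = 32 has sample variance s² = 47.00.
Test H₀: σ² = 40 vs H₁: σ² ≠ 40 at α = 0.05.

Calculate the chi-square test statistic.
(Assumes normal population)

df = n - 1 = 31
χ² = (n-1)s²/σ₀² = 31×47.00/40 = 36.4250
Critical values: χ²_{0.975,31} = 17.539, χ²_{0.025,31} = 48.232
Rejection region: χ² < 17.539 or χ² > 48.232
Decision: fail to reject H₀

Answer: χ² = 36.4250, fail to reject H₀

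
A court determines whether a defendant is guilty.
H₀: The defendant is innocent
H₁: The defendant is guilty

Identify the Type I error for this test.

Answer: Convicting an innocent person

Derivation:
Type I error (α): Rejecting H₀ when H₀ is true
Type II error (β): Failing to reject H₀ when H₁ is true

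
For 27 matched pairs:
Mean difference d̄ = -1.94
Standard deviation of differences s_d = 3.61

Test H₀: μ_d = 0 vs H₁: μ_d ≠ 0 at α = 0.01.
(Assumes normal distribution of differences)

Answer: t = -2.7926, reject H₀

Derivation:
df = n - 1 = 26
SE = s_d/√n = 3.61/√27 = 0.6947
t = d̄/SE = -1.94/0.6947 = -2.7926
Critical value: t_{0.005,26} = ±2.779
p-value ≈ 0.0097
Decision: reject H₀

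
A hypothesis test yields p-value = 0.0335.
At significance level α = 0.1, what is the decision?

Compare p-value to α:
0.0335 < 0.1
Decision: reject H₀

Answer: reject H₀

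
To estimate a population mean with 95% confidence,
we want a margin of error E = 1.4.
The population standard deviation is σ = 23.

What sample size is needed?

Answer: n = 1037

Derivation:
z_0.025 = 1.960
n = (z×σ/E)² = (1.960×23/1.4)²
n = 1036.8400
Round up: n = 1037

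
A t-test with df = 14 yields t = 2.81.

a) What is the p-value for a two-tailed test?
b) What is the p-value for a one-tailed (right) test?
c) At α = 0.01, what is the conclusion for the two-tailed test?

Using t-distribution with df = 14:
a) Two-tailed: p = 2×P(T > 2.81) = 0.0139
b) One-tailed: p = P(T > 2.81) = 0.0070
c) 0.0139 ≥ 0.01, fail to reject H₀

Answer: a) 0.0139, b) 0.0070, c) fail to reject H₀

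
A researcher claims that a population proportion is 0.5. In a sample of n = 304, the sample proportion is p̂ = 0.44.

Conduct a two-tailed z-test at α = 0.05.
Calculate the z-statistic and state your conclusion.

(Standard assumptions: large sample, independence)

Answer: z = -2.0923, reject H₀

Derivation:
H₀: p = 0.5, H₁: p ≠ 0.5
Standard error: SE = √(p₀(1-p₀)/n) = √(0.5×0.5/304) = 0.028677
z-statistic: z = (p̂ - p₀)/SE = (0.44 - 0.5)/0.028677 = -2.0923
Critical value: z_0.025 = ±1.960
p-value = 0.0364
Decision: reject H₀ at α = 0.05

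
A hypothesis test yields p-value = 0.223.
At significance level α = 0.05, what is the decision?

Answer: fail to reject H₀

Derivation:
Compare p-value to α:
0.223 ≥ 0.05
Decision: fail to reject H₀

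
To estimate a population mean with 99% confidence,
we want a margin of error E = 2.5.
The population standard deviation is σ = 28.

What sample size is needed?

z_0.005 = 2.576
n = (z×σ/E)² = (2.576×28/2.5)²
n = 832.3917
Round up: n = 833

Answer: n = 833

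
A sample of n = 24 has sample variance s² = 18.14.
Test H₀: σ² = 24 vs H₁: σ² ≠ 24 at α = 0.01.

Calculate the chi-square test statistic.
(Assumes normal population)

df = n - 1 = 23
χ² = (n-1)s²/σ₀² = 23×18.14/24 = 17.3842
Critical values: χ²_{0.995,23} = 9.260, χ²_{0.005,23} = 44.181
Rejection region: χ² < 9.260 or χ² > 44.181
Decision: fail to reject H₀

Answer: χ² = 17.3842, fail to reject H₀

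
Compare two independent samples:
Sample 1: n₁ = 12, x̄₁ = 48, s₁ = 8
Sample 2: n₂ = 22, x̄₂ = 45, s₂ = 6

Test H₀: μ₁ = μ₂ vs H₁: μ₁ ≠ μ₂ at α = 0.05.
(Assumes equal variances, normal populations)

Answer: t = 1.2376, fail to reject H₀

Derivation:
Pooled variance: s²_p = [11×8² + 21×6²]/(32) = 45.6250
s_p = 6.7546
SE = s_p×√(1/n₁ + 1/n₂) = 6.7546×√(1/12 + 1/22) = 2.4240
t = (x̄₁ - x̄₂)/SE = (48 - 45)/2.4240 = 1.2376
df = 32, t-critical = ±2.037
Decision: fail to reject H₀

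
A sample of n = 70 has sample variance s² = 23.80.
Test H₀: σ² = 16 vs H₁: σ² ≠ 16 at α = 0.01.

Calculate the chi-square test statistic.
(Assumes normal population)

Answer: χ² = 102.6375, fail to reject H₀

Derivation:
df = n - 1 = 69
χ² = (n-1)s²/σ₀² = 69×23.80/16 = 102.6375
Critical values: χ²_{0.995,69} = 42.494, χ²_{0.005,69} = 102.996
Rejection region: χ² < 42.494 or χ² > 102.996
Decision: fail to reject H₀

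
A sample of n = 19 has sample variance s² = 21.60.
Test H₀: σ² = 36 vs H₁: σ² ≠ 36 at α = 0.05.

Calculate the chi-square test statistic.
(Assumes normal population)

Answer: χ² = 10.8000, fail to reject H₀

Derivation:
df = n - 1 = 18
χ² = (n-1)s²/σ₀² = 18×21.60/36 = 10.8000
Critical values: χ²_{0.975,18} = 8.231, χ²_{0.025,18} = 31.526
Rejection region: χ² < 8.231 or χ² > 31.526
Decision: fail to reject H₀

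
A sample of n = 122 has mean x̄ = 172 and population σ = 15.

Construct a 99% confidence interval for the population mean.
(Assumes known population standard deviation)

Confidence level: 99%, α = 0.01
z_0.005 = 2.576
SE = σ/√n = 15/√122 = 1.3580
Margin of error = 2.576 × 1.3580 = 3.4982
CI: x̄ ± margin = 172 ± 3.4982
CI: (168.5018, 175.4982)

Answer: (168.5018, 175.4982)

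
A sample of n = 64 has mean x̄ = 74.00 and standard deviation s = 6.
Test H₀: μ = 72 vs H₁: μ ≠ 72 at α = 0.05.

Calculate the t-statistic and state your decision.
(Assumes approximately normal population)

df = n - 1 = 63
SE = s/√n = 6/√64 = 0.7500
t = (x̄ - μ₀)/SE = (74.00 - 72)/0.7500 = 2.6667
Critical value: t_{0.025,63} = ±1.998
p-value ≈ 0.0097
Decision: reject H₀

Answer: t = 2.6667, reject H₀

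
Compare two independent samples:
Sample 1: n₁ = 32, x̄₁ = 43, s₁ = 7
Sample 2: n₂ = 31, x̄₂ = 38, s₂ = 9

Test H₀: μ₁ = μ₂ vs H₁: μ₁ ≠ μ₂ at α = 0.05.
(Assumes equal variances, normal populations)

Pooled variance: s²_p = [31×7² + 30×9²]/(61) = 64.7377
s_p = 8.0460
SE = s_p×√(1/n₁ + 1/n₂) = 8.0460×√(1/32 + 1/31) = 2.0277
t = (x̄₁ - x̄₂)/SE = (43 - 38)/2.0277 = 2.4658
df = 61, t-critical = ±2.000
Decision: reject H₀

Answer: t = 2.4658, reject H₀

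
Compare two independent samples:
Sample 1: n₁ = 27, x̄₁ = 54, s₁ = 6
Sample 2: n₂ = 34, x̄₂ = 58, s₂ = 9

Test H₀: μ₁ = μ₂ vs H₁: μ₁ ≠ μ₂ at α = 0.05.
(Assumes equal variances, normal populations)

Answer: t = -1.9840, fail to reject H₀

Derivation:
Pooled variance: s²_p = [26×6² + 33×9²]/(59) = 61.1695
s_p = 7.8211
SE = s_p×√(1/n₁ + 1/n₂) = 7.8211×√(1/27 + 1/34) = 2.0161
t = (x̄₁ - x̄₂)/SE = (54 - 58)/2.0161 = -1.9840
df = 59, t-critical = ±2.001
Decision: fail to reject H₀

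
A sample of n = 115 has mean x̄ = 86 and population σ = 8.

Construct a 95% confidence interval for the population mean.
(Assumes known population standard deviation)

Answer: (84.5378, 87.4622)

Derivation:
Confidence level: 95%, α = 0.05
z_0.025 = 1.960
SE = σ/√n = 8/√115 = 0.7460
Margin of error = 1.960 × 0.7460 = 1.4622
CI: x̄ ± margin = 86 ± 1.4622
CI: (84.5378, 87.4622)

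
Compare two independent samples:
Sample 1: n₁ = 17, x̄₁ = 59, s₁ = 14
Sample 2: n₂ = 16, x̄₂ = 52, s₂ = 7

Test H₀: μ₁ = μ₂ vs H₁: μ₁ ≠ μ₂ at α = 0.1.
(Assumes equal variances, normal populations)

Answer: t = 1.7984, reject H₀

Derivation:
Pooled variance: s²_p = [16×14² + 15×7²]/(31) = 124.8710
s_p = 11.1746
SE = s_p×√(1/n₁ + 1/n₂) = 11.1746×√(1/17 + 1/16) = 3.8923
t = (x̄₁ - x̄₂)/SE = (59 - 52)/3.8923 = 1.7984
df = 31, t-critical = ±1.696
Decision: reject H₀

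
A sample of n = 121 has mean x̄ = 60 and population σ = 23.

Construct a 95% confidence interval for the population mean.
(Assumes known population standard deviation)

Confidence level: 95%, α = 0.05
z_0.025 = 1.960
SE = σ/√n = 23/√121 = 2.0909
Margin of error = 1.960 × 2.0909 = 4.0982
CI: x̄ ± margin = 60 ± 4.0982
CI: (55.9018, 64.0982)

Answer: (55.9018, 64.0982)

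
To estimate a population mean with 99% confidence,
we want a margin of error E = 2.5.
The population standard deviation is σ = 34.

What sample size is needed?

Answer: n = 1228

Derivation:
z_0.005 = 2.576
n = (z×σ/E)² = (2.576×34/2.5)²
n = 1227.3531
Round up: n = 1228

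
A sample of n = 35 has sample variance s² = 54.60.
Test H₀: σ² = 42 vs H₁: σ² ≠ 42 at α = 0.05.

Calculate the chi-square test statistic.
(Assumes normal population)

Answer: χ² = 44.2000, fail to reject H₀

Derivation:
df = n - 1 = 34
χ² = (n-1)s²/σ₀² = 34×54.60/42 = 44.2000
Critical values: χ²_{0.975,34} = 19.806, χ²_{0.025,34} = 51.966
Rejection region: χ² < 19.806 or χ² > 51.966
Decision: fail to reject H₀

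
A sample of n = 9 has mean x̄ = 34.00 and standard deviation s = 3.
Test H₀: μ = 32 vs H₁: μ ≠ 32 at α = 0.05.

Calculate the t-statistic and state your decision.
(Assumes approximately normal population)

df = n - 1 = 8
SE = s/√n = 3/√9 = 1.0000
t = (x̄ - μ₀)/SE = (34.00 - 32)/1.0000 = 2.0000
Critical value: t_{0.025,8} = ±2.306
p-value ≈ 0.0805
Decision: fail to reject H₀

Answer: t = 2.0000, fail to reject H₀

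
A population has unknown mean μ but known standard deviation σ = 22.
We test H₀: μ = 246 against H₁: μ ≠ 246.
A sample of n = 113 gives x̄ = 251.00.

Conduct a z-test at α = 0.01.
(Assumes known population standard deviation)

Answer: z = 2.4159, fail to reject H₀

Derivation:
Standard error: SE = σ/√n = 22/√113 = 2.0696
z-statistic: z = (x̄ - μ₀)/SE = (251.00 - 246)/2.0696 = 2.4159
Critical value: ±2.576
p-value = 0.0157
Decision: fail to reject H₀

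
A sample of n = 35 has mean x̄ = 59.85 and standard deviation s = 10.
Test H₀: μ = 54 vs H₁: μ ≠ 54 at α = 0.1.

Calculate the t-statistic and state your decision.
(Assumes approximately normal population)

df = n - 1 = 34
SE = s/√n = 10/√35 = 1.6903
t = (x̄ - μ₀)/SE = (59.85 - 54)/1.6903 = 3.4609
Critical value: t_{0.05,34} = ±1.691
p-value ≈ 0.0015
Decision: reject H₀

Answer: t = 3.4609, reject H₀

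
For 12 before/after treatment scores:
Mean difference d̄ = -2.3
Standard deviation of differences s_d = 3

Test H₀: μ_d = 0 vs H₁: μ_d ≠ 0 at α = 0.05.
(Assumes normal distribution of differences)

df = n - 1 = 11
SE = s_d/√n = 3/√12 = 0.8660
t = d̄/SE = -2.3/0.8660 = -2.6559
Critical value: t_{0.025,11} = ±2.201
p-value ≈ 0.0223
Decision: reject H₀

Answer: t = -2.6559, reject H₀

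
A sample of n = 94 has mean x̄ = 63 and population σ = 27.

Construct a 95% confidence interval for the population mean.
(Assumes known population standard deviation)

Confidence level: 95%, α = 0.05
z_0.025 = 1.960
SE = σ/√n = 27/√94 = 2.7848
Margin of error = 1.960 × 2.7848 = 5.4582
CI: x̄ ± margin = 63 ± 5.4582
CI: (57.5418, 68.4582)

Answer: (57.5418, 68.4582)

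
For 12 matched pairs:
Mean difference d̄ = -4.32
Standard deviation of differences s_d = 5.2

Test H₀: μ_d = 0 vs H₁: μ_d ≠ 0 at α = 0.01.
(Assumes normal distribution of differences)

Answer: t = -2.8779, fail to reject H₀

Derivation:
df = n - 1 = 11
SE = s_d/√n = 5.2/√12 = 1.5011
t = d̄/SE = -4.32/1.5011 = -2.8779
Critical value: t_{0.005,11} = ±3.106
p-value ≈ 0.0150
Decision: fail to reject H₀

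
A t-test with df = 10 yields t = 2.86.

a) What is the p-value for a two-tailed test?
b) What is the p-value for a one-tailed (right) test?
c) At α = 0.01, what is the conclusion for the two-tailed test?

Using t-distribution with df = 10:
a) Two-tailed: p = 2×P(T > 2.86) = 0.0170
b) One-tailed: p = P(T > 2.86) = 0.0085
c) 0.0170 ≥ 0.01, fail to reject H₀

Answer: a) 0.0170, b) 0.0085, c) fail to reject H₀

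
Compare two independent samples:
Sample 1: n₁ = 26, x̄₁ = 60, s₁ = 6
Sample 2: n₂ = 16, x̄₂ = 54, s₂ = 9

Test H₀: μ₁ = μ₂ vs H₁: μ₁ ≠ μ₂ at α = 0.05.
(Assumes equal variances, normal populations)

Pooled variance: s²_p = [25×6² + 15×9²]/(40) = 52.8750
s_p = 7.2715
SE = s_p×√(1/n₁ + 1/n₂) = 7.2715×√(1/26 + 1/16) = 2.3105
t = (x̄₁ - x̄₂)/SE = (60 - 54)/2.3105 = 2.5968
df = 40, t-critical = ±2.021
Decision: reject H₀

Answer: t = 2.5968, reject H₀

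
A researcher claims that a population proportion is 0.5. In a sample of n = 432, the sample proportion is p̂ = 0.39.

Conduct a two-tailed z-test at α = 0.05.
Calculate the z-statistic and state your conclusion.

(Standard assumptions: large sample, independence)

H₀: p = 0.5, H₁: p ≠ 0.5
Standard error: SE = √(p₀(1-p₀)/n) = √(0.5×0.5/432) = 0.024056
z-statistic: z = (p̂ - p₀)/SE = (0.39 - 0.5)/0.024056 = -4.5727
Critical value: z_0.025 = ±1.960
p-value < 0.0001
Decision: reject H₀ at α = 0.05

Answer: z = -4.5727, reject H₀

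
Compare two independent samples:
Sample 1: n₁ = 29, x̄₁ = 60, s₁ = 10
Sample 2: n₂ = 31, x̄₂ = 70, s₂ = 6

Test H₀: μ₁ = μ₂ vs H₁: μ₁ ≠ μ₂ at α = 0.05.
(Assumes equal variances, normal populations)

Answer: t = -4.7326, reject H₀

Derivation:
Pooled variance: s²_p = [28×10² + 30×6²]/(58) = 66.8966
s_p = 8.1790
SE = s_p×√(1/n₁ + 1/n₂) = 8.1790×√(1/29 + 1/31) = 2.1130
t = (x̄₁ - x̄₂)/SE = (60 - 70)/2.1130 = -4.7326
df = 58, t-critical = ±2.002
Decision: reject H₀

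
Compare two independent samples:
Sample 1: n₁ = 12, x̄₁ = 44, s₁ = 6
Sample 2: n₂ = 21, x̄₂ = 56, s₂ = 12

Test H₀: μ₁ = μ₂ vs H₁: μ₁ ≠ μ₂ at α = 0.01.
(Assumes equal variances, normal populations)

Pooled variance: s²_p = [11×6² + 20×12²]/(31) = 105.6774
s_p = 10.2800
SE = s_p×√(1/n₁ + 1/n₂) = 10.2800×√(1/12 + 1/21) = 3.7201
t = (x̄₁ - x̄₂)/SE = (44 - 56)/3.7201 = -3.2257
df = 31, t-critical = ±2.744
Decision: reject H₀

Answer: t = -3.2257, reject H₀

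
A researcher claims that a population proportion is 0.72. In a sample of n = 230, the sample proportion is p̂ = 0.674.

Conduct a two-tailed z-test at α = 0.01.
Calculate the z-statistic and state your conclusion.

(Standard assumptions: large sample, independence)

Answer: z = -1.5537, fail to reject H₀

Derivation:
H₀: p = 0.72, H₁: p ≠ 0.72
Standard error: SE = √(p₀(1-p₀)/n) = √(0.72×0.28/230) = 0.029606
z-statistic: z = (p̂ - p₀)/SE = (0.674 - 0.72)/0.029606 = -1.5537
Critical value: z_0.005 = ±2.576
p-value = 0.1203
Decision: fail to reject H₀ at α = 0.01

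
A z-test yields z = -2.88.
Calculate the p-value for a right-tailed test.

Answer: p-value ≈ 0.9980

Derivation:
For z = -2.88:
p = P(Z > -2.88) = 1 - Φ(-2.88) = 0.9980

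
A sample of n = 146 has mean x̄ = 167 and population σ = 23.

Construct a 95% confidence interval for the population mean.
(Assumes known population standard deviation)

Answer: (163.2691, 170.7309)

Derivation:
Confidence level: 95%, α = 0.05
z_0.025 = 1.960
SE = σ/√n = 23/√146 = 1.9035
Margin of error = 1.960 × 1.9035 = 3.7309
CI: x̄ ± margin = 167 ± 3.7309
CI: (163.2691, 170.7309)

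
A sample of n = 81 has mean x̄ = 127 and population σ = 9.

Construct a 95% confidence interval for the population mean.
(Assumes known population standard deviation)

Answer: (125.0400, 128.9600)

Derivation:
Confidence level: 95%, α = 0.05
z_0.025 = 1.960
SE = σ/√n = 9/√81 = 1.0000
Margin of error = 1.960 × 1.0000 = 1.9600
CI: x̄ ± margin = 127 ± 1.9600
CI: (125.0400, 128.9600)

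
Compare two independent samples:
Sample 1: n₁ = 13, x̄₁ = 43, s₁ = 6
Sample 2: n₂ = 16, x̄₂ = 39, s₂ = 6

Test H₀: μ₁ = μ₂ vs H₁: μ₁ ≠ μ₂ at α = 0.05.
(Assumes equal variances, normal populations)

Pooled variance: s²_p = [12×6² + 15×6²]/(27) = 36.0000
s_p = 6.0000
SE = s_p×√(1/n₁ + 1/n₂) = 6.0000×√(1/13 + 1/16) = 2.2404
t = (x̄₁ - x̄₂)/SE = (43 - 39)/2.2404 = 1.7854
df = 27, t-critical = ±2.052
Decision: fail to reject H₀

Answer: t = 1.7854, fail to reject H₀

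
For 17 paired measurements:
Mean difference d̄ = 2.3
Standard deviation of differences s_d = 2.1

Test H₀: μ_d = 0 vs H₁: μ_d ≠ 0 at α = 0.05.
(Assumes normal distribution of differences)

Answer: t = 4.5160, reject H₀

Derivation:
df = n - 1 = 16
SE = s_d/√n = 2.1/√17 = 0.5093
t = d̄/SE = 2.3/0.5093 = 4.5160
Critical value: t_{0.025,16} = ±2.120
p-value ≈ 0.0004
Decision: reject H₀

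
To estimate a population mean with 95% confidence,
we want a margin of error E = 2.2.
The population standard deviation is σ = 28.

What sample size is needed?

z_0.025 = 1.960
n = (z×σ/E)² = (1.960×28/2.2)²
n = 622.2757
Round up: n = 623

Answer: n = 623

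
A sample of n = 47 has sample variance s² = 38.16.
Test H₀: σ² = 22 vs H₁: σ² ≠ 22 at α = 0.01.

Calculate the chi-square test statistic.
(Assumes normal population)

df = n - 1 = 46
χ² = (n-1)s²/σ₀² = 46×38.16/22 = 79.7891
Critical values: χ²_{0.995,46} = 25.041, χ²_{0.005,46} = 74.437
Rejection region: χ² < 25.041 or χ² > 74.437
Decision: reject H₀

Answer: χ² = 79.7891, reject H₀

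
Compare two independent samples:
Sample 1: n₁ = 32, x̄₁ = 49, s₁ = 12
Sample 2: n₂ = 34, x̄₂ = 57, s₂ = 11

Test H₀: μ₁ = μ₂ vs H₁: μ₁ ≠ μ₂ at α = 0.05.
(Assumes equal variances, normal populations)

Answer: t = -2.8257, reject H₀

Derivation:
Pooled variance: s²_p = [31×12² + 33×11²]/(64) = 132.1406
s_p = 11.4952
SE = s_p×√(1/n₁ + 1/n₂) = 11.4952×√(1/32 + 1/34) = 2.8312
t = (x̄₁ - x̄₂)/SE = (49 - 57)/2.8312 = -2.8257
df = 64, t-critical = ±1.998
Decision: reject H₀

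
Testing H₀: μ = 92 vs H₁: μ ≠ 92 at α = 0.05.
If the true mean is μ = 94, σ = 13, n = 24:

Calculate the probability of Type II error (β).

SE = σ/√n = 13/√24 = 2.6536
Critical values: μ₀ ± z_0.025×SE = 92 ± 1.960×2.6536
Acceptance region: (86.7989, 97.2011)
Under H₁ (μ = 94): z_high = (97.2011 - 94)/2.6536 = 1.2063, z_low = (86.7989 - 94)/2.6536 = -2.7137
β = P(not reject | H₁) = Φ(1.2063) - Φ(-2.7137) ≈ 0.8828

Answer: β ≈ 0.8828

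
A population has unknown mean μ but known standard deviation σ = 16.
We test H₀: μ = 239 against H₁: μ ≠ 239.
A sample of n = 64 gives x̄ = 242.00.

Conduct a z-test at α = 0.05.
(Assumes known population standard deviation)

Standard error: SE = σ/√n = 16/√64 = 2.0000
z-statistic: z = (x̄ - μ₀)/SE = (242.00 - 239)/2.0000 = 1.5000
Critical value: ±1.960
p-value = 0.1336
Decision: fail to reject H₀

Answer: z = 1.5000, fail to reject H₀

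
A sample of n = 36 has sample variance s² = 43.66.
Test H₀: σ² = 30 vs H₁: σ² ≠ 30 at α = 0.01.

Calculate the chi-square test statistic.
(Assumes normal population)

Answer: χ² = 50.9367, fail to reject H₀

Derivation:
df = n - 1 = 35
χ² = (n-1)s²/σ₀² = 35×43.66/30 = 50.9367
Critical values: χ²_{0.995,35} = 17.192, χ²_{0.005,35} = 60.275
Rejection region: χ² < 17.192 or χ² > 60.275
Decision: fail to reject H₀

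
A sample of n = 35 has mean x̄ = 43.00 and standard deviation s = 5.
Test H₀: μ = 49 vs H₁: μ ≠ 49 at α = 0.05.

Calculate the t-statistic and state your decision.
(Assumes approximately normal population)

df = n - 1 = 34
SE = s/√n = 5/√35 = 0.8452
t = (x̄ - μ₀)/SE = (43.00 - 49)/0.8452 = -7.0989
Critical value: t_{0.025,34} = ±2.032
p-value < 0.0001
Decision: reject H₀

Answer: t = -7.0989, reject H₀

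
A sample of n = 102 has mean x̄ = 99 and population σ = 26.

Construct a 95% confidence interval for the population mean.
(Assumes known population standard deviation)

Confidence level: 95%, α = 0.05
z_0.025 = 1.960
SE = σ/√n = 26/√102 = 2.5744
Margin of error = 1.960 × 2.5744 = 5.0458
CI: x̄ ± margin = 99 ± 5.0458
CI: (93.9542, 104.0458)

Answer: (93.9542, 104.0458)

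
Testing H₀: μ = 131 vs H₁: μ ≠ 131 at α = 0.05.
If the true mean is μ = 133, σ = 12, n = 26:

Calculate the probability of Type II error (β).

SE = σ/√n = 12/√26 = 2.3534
Critical values: μ₀ ± z_0.025×SE = 131 ± 1.960×2.3534
Acceptance region: (126.3873, 135.6127)
Under H₁ (μ = 133): z_high = (135.6127 - 133)/2.3534 = 1.1102, z_low = (126.3873 - 133)/2.3534 = -2.8098
β = P(not reject | H₁) = Φ(1.1102) - Φ(-2.8098) ≈ 0.8641

Answer: β ≈ 0.8641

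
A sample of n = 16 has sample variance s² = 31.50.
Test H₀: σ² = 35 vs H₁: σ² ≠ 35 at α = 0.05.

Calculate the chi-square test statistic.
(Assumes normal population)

df = n - 1 = 15
χ² = (n-1)s²/σ₀² = 15×31.50/35 = 13.5000
Critical values: χ²_{0.975,15} = 6.262, χ²_{0.025,15} = 27.488
Rejection region: χ² < 6.262 or χ² > 27.488
Decision: fail to reject H₀

Answer: χ² = 13.5000, fail to reject H₀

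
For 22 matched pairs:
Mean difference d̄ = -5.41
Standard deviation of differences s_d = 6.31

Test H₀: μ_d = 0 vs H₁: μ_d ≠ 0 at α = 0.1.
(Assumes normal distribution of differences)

Answer: t = -4.0214, reject H₀

Derivation:
df = n - 1 = 21
SE = s_d/√n = 6.31/√22 = 1.3453
t = d̄/SE = -5.41/1.3453 = -4.0214
Critical value: t_{0.05,21} = ±1.721
p-value ≈ 0.0006
Decision: reject H₀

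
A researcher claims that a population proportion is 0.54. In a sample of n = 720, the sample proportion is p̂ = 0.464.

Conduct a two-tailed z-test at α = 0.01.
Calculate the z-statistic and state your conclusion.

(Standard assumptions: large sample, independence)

H₀: p = 0.54, H₁: p ≠ 0.54
Standard error: SE = √(p₀(1-p₀)/n) = √(0.54×0.46/720) = 0.018574
z-statistic: z = (p̂ - p₀)/SE = (0.464 - 0.54)/0.018574 = -4.0917
Critical value: z_0.005 = ±2.576
p-value < 0.0001
Decision: reject H₀ at α = 0.01

Answer: z = -4.0917, reject H₀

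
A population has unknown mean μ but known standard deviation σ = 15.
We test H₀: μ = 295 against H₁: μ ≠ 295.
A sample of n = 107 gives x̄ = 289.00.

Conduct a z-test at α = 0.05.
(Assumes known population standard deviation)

Answer: z = -4.1376, reject H₀

Derivation:
Standard error: SE = σ/√n = 15/√107 = 1.4501
z-statistic: z = (x̄ - μ₀)/SE = (289.00 - 295)/1.4501 = -4.1376
Critical value: ±1.960
p-value < 0.0001
Decision: reject H₀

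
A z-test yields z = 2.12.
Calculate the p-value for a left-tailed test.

For z = 2.12:
p = P(Z < 2.12) = Φ(2.12) = 0.9830

Answer: p-value ≈ 0.9830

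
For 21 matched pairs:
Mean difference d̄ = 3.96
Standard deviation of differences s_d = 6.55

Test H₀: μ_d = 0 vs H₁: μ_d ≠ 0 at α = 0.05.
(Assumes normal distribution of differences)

Answer: t = 2.7706, reject H₀

Derivation:
df = n - 1 = 20
SE = s_d/√n = 6.55/√21 = 1.4293
t = d̄/SE = 3.96/1.4293 = 2.7706
Critical value: t_{0.025,20} = ±2.086
p-value ≈ 0.0118
Decision: reject H₀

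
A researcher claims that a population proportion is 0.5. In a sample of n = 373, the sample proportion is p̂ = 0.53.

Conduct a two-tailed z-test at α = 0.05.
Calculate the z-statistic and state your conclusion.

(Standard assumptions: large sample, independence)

Answer: z = 1.1588, fail to reject H₀

Derivation:
H₀: p = 0.5, H₁: p ≠ 0.5
Standard error: SE = √(p₀(1-p₀)/n) = √(0.5×0.5/373) = 0.025889
z-statistic: z = (p̂ - p₀)/SE = (0.53 - 0.5)/0.025889 = 1.1588
Critical value: z_0.025 = ±1.960
p-value = 0.2465
Decision: fail to reject H₀ at α = 0.05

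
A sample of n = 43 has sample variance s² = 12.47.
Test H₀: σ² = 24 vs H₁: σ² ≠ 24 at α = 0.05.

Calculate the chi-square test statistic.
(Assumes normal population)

df = n - 1 = 42
χ² = (n-1)s²/σ₀² = 42×12.47/24 = 21.8225
Critical values: χ²_{0.975,42} = 25.999, χ²_{0.025,42} = 61.777
Rejection region: χ² < 25.999 or χ² > 61.777
Decision: reject H₀

Answer: χ² = 21.8225, reject H₀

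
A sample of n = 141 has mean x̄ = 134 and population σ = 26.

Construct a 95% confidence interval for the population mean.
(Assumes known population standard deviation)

Confidence level: 95%, α = 0.05
z_0.025 = 1.960
SE = σ/√n = 26/√141 = 2.1896
Margin of error = 1.960 × 2.1896 = 4.2916
CI: x̄ ± margin = 134 ± 4.2916
CI: (129.7084, 138.2916)

Answer: (129.7084, 138.2916)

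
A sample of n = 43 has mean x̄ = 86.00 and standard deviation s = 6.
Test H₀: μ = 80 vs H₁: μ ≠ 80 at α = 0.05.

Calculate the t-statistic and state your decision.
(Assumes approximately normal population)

df = n - 1 = 42
SE = s/√n = 6/√43 = 0.9150
t = (x̄ - μ₀)/SE = (86.00 - 80)/0.9150 = 6.5574
Critical value: t_{0.025,42} = ±2.018
p-value < 0.0001
Decision: reject H₀

Answer: t = 6.5574, reject H₀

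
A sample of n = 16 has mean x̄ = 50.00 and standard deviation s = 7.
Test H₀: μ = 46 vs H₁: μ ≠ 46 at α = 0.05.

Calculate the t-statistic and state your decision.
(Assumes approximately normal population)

Answer: t = 2.2857, reject H₀

Derivation:
df = n - 1 = 15
SE = s/√n = 7/√16 = 1.7500
t = (x̄ - μ₀)/SE = (50.00 - 46)/1.7500 = 2.2857
Critical value: t_{0.025,15} = ±2.131
p-value ≈ 0.0372
Decision: reject H₀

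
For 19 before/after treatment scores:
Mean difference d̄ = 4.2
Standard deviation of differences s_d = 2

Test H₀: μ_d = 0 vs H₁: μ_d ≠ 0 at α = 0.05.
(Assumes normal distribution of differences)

df = n - 1 = 18
SE = s_d/√n = 2/√19 = 0.4588
t = d̄/SE = 4.2/0.4588 = 9.1543
Critical value: t_{0.025,18} = ±2.101
p-value < 0.0001
Decision: reject H₀

Answer: t = 9.1543, reject H₀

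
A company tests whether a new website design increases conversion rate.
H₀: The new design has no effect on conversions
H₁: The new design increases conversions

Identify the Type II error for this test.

Answer: Keeping the old design when the new one would have increased conversions

Derivation:
A Type I error (probability α) occurs when we reject a true H₀.
A Type II error (probability β) occurs when we fail to reject a false H₀.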